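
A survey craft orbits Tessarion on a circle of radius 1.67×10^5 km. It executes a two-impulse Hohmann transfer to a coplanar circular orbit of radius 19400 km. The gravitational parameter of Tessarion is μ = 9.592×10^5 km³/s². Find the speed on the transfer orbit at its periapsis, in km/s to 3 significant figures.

v = 9.41 km/s

The Hohmann ellipse has a_t = (r₁ + r₂)/2 = 93200 km.
The periapsis of the transfer ellipse is at r = 19400 km.
Vis-viva: v = √[μ(2/r − 1/a_t)] = √[9.592×10^5 × (2/19400 − 1/93200)] = 9.412 km/s.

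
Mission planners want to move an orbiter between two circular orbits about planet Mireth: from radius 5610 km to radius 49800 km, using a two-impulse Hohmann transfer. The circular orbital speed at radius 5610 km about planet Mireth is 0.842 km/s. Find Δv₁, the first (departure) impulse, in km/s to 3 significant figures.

Δv₁ = 0.287 km/s

From the circular-orbit relation v² = μ/r at r = 5610 km: μ = v²r = (0.842)² × 5610 = 3977.29 km³/s².
Transfer-ellipse semi-major axis a_t = (r₁ + r₂)/2 = (5610 + 49800)/2 = 27705 km.
On the circular orbit at r = 5610 km, v_c = √(μ/r) = 0.84200 km/s.
Transfer-orbit speed at the same r (vis-viva, a = a_t): v_t = √[μ(2/r − 1/a_t)] = 1.1289 km/s.
Δv₁ = |v_t − v_c| = |1.1289 − 0.84200| = 0.2869 km/s.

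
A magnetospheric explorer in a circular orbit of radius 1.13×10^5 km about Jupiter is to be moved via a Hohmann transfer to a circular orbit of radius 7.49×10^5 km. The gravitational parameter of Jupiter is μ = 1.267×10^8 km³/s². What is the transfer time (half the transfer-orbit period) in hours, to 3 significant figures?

Semi-major axis of the transfer orbit: a_t = (1.130×10^5 + 7.490×10^5)/2 = 4.310×10^5 km.
By Kepler's third law the transfer-orbit period is T = 2π√(a_t³/μ), so t = T/2 = 78970 s.
Converting: 78970 s ÷ 3600 s/hour = 21.9 hours.

t = 21.9 hours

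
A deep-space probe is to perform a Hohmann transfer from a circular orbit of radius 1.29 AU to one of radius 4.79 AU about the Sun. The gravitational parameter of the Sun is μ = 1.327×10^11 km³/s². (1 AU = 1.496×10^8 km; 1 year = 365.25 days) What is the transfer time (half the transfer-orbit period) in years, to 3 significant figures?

In km: r₁ = 1.29 × 1.496×10^8 = 1.92984×10^8 km; r₂ = 4.79 × 1.496×10^8 = 7.16584×10^8 km.
Semi-major axis of the transfer orbit: a_t = (1.92984×10^8 + 7.16584×10^8)/2 = 4.54784×10^8 km.
Transfer time t = π√(a_t³/μ) = π√((4.54784×10^8)³ / 1.327×10^11) = 8.364×10^7 s.
Converting: 8.364×10^7 s ÷ 3.15576×10^7 s/year (365.25 × 86400) = 2.65 years.

t = 2.65 years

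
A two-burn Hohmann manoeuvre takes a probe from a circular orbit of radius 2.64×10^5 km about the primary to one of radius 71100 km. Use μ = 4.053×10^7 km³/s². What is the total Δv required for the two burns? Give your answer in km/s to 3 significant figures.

Δv = 10.4 km/s

Transfer-ellipse semi-major axis a_t = (r₁ + r₂)/2 = (2.640×10^5 + 71100)/2 = 1.6755×10^5 km.
Circular speed at r₁: v₁ = √(μ/r₁) = √(4.053×10^7/2.640×10^5) = 12.39 km/s.
Transfer-orbit speed at r₁ (v² = μ(2/r − 1/a)): v_a = √[μ(2/r₁ − 1/a_t)] = 8.071 km/s.
First burn Δv₁ = |v_a − v₁| = 4.319 km/s.
Circular speed at r₂: v₂ = √(μ/r₂) = 23.876 km/s.
Transfer-orbit speed at r₂: v_p = √[μ(2/r₂ − 1/a_t)] = 29.970 km/s.
Second burn Δv₂ = |v₂ − v_p| = 6.094 km/s.
Δv = Δv₁ + Δv₂ = 4.319 + 6.094 = 10.41 km/s.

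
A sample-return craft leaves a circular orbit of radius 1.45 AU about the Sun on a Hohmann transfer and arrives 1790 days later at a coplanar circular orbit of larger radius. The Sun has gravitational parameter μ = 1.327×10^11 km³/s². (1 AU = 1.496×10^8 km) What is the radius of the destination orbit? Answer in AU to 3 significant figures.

r₂ = 7.71 AU

In km: r₁ = 1.45 × 1.496×10^8 = 2.1692×10^8 km.
Transfer time t = 1790 days = 1.54656×10^8 s, and t = π√(a_t³/μ).
So a_t = (μ t²/π²)^(1/3) = (1.327×10^11 × (1.54656×10^8)² / π²)^(1/3) = 6.8512×10^8 km.
Since a_t = (r₁ + r₂)/2, r₂ = 2a_t − r₁ = 2×6.8512×10^8 − 2.1692×10^8 = 1.15332×10^9 km.
In AU: r₂ = 1.15332×10^9 / 1.496×10^8 = 7.71 AU.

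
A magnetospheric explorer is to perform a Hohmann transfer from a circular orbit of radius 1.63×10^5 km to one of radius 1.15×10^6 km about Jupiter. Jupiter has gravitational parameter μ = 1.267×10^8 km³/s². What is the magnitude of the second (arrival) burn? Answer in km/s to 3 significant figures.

Transfer-ellipse semi-major axis a_t = (r₁ + r₂)/2 = (1.630×10^5 + 1.150×10^6)/2 = 6.565×10^5 km.
On the circular orbit at r = 1.150×10^6 km, v_c = √(μ/r) = 10.496 km/s.
Vis-viva on the transfer ellipse at r = 1.150×10^6 km gives v_t = √[μ(2/r − 1/a_t)] = 5.2302 km/s.
Δv₂ = |v_t − v_c| = |5.2302 − 10.496| = 5.266 km/s.

Δv₂ = 5.27 km/s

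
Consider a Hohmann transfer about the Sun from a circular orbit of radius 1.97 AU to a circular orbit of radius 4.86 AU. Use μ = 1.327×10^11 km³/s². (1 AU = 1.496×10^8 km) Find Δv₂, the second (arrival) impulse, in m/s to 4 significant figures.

In km: r₁ = 1.97 × 1.496×10^8 = 2.94712×10^8 km; r₂ = 4.86 × 1.496×10^8 = 7.27056×10^8 km.
Transfer-ellipse semi-major axis a_t = (r₁ + r₂)/2 = (2.94712×10^8 + 7.27056×10^8)/2 = 5.10884×10^8 km.
Circular speed at r = 7.27056×10^8 km: v_c = √(μ/r) = 13.510 km/s.
Vis-viva on the transfer ellipse at r = 7.27056×10^8 km gives v_t = √[μ(2/r − 1/a_t)] = 10.261 km/s.
Δv₂ = |v_t − v_c| = |10.261 − 13.510| = 3.249 km/s.

Δv₂ = 3249 m/s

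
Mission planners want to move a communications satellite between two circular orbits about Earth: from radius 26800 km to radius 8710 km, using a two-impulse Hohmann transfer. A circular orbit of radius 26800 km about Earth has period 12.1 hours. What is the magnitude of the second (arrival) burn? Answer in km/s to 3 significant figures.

Δv₂ = 1.55 km/s

From Kepler's third law T² = 4π²r³/μ at r = 26800 km, T = 12.1 hours = 12.1 × 3600 s = 43560 s: μ = 4π²r³/T² = 4.00487×10^5 km³/s².
The Hohmann ellipse has a_t = (r₁ + r₂)/2 = 17755 km.
Circular speed at r = 8710 km: v_c = √(μ/r) = 6.781 km/s.
Transfer-orbit speed at the same r (vis-viva, a = a_t): v_t = √[μ(2/r − 1/a_t)] = 8.331 km/s.
Δv₂ = |v_t − v_c| = |8.331 − 6.781| = 1.550 km/s.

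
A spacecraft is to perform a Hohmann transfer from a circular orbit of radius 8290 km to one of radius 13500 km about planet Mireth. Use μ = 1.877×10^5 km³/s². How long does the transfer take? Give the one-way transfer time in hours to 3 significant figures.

t = 2.29 hours

Semi-major axis of the transfer orbit: a_t = (8290 + 13500)/2 = 10895 km.
Transfer time t = π√(a_t³/μ) = π√((10895)³ / 1.877×10^5) = 8246 s.
Converting: 8246 s ÷ 3600 s/hour = 2.29 hours.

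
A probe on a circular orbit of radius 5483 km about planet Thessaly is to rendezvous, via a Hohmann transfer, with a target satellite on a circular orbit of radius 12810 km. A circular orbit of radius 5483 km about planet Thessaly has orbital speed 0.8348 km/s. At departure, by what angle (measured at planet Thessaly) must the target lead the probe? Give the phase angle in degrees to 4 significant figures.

φ = 71.40°

From the circular-orbit relation v² = μ/r at r = 5483 km: μ = v²r = (0.8348)² × 5483 = 3821.05 km³/s².
Transfer-ellipse semi-major axis a_t = (r₁ + r₂)/2 = (5483 + 12810)/2 = 9146.5 km.
Transfer time t = π√(a_t³/μ) = 44457 s.
Target angular speed ω₂ = √(μ/r₂³) = 4.2635×10^-5 rad/s.
Angle swept by the target during transfer: ω₂·t = 1.895 rad = 108.6°.
The probe traverses 180° on the transfer ellipse, so the target must lead by 180° − 108.6° = 71.40°.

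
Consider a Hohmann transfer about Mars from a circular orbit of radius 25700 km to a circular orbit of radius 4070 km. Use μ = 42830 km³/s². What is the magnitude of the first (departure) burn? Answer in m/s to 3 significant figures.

Δv₁ = 616 m/s

Semi-major axis of the transfer orbit: a_t = (25700 + 4070)/2 = 14885 km.
Circular speed at r = 25700 km: v_c = √(μ/r) = 1.2909 km/s.
Vis-viva on the transfer ellipse at r = 25700 km gives v_t = √[μ(2/r − 1/a_t)] = 0.67504 km/s.
Δv₁ = |v_t − v_c| = |0.67504 − 1.2909| = 0.6159 km/s.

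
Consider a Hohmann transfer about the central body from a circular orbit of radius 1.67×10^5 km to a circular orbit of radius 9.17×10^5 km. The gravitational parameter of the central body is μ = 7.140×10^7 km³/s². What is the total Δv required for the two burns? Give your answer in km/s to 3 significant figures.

Δv = 10.1 km/s

Transfer-ellipse semi-major axis a_t = (r₁ + r₂)/2 = (1.670×10^5 + 9.170×10^5)/2 = 5.420×10^5 km.
At r₁ the circular-orbit speed is v₁ = √(μ/r₁) = 20.677 km/s.
On the transfer ellipse at r₁, vis-viva equation gives v_p = √[μ(2/r₁ − 1/a_t)] = 26.895 km/s.
First burn Δv₁ = |v_p − v₁| = 6.218 km/s.
At r₂, v₂ = √(μ/r₂) = 8.824 km/s.
Transfer-orbit speed at r₂: v_a = √[μ(2/r₂ − 1/a_t)] = 4.898 km/s.
Second burn Δv₂ = |v₂ − v_a| = 3.926 km/s.
Δv = Δv₁ + Δv₂ = 6.218 + 3.926 = 10.14 km/s.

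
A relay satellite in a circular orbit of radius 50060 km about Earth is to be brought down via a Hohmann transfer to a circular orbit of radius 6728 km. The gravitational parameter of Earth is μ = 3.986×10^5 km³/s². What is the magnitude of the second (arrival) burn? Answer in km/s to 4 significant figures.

Δv₂ = 2.523 km/s

Transfer-ellipse semi-major axis a_t = (r₁ + r₂)/2 = (50060 + 6728)/2 = 28394 km.
Circular speed at r = 6728 km: v_c = √(μ/r) = 7.697 km/s.
Transfer-orbit speed at the same r (vis-viva, a = a_t): v_t = √[μ(2/r − 1/a_t)] = 10.22 km/s.
Δv₂ = |v_t − v_c| = |10.22 − 7.697| = 2.523 km/s.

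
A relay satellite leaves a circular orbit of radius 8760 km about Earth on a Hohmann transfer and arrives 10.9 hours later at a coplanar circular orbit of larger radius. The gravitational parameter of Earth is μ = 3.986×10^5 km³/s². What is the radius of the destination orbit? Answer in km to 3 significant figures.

Transfer time t = 10.9 hours = 39240 s, and t = π√(a_t³/μ).
So a_t = (μ t²/π²)^(1/3) = (3.986×10^5 × (39240)² / π²)^(1/3) = 39619 km.
Since a_t = (r₁ + r₂)/2, r₂ = 2a_t − r₁ = 2×39619 − 8760 = 70478 km.

r₂ = 70500 km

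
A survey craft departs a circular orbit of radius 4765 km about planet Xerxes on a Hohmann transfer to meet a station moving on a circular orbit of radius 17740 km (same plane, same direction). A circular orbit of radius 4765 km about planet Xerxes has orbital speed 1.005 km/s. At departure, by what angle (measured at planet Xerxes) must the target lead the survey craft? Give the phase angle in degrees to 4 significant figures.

From the circular-orbit relation v² = μ/r at r = 4765 km: μ = v²r = (1.005)² × 4765 = 4812.77 km³/s².
The Hohmann ellipse has a_t = (r₁ + r₂)/2 = 11252.5 km.
The half-period of the transfer ellipse is t = π√(a_t³/μ) = 54050 s.
The target's mean motion on its circular orbit is ω₂ = √(μ/r₂³) = 2.936×10^-5 rad/s.
Angle swept by the target during transfer: ω₂·t = 1.587 rad = 90.93°.
Arrival is 180° from departure on the ellipse, so φ = 180° − 90.93° = 89.07°.

φ = 89.07°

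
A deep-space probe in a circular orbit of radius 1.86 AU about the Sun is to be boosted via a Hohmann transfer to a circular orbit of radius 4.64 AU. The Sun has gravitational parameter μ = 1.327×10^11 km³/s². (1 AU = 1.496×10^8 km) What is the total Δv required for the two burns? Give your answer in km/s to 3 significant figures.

In km: r₁ = 1.86 × 1.496×10^8 = 2.78256×10^8 km; r₂ = 4.64 × 1.496×10^8 = 6.94144×10^8 km.
Transfer-ellipse semi-major axis a_t = (r₁ + r₂)/2 = (2.78256×10^8 + 6.94144×10^8)/2 = 4.862×10^8 km.
At r₁ the circular-orbit speed is v₁ = √(μ/r₁) = 21.838 km/s.
Transfer-orbit speed at r₁ (vis-viva): v_p = √[μ(2/r₁ − 1/a_t)] = 26.093 km/s.
First burn Δv₁ = |v_p − v₁| = 4.255 km/s.
At r₂, v₂ = √(μ/r₂) = 13.82645 km/s.
Transfer-orbit speed at r₂: v_a = √[μ(2/r₂ − 1/a_t)] = 10.45985 km/s.
Second burn Δv₂ = |v₂ − v_a| = 3.367 km/s.
Δv = Δv₁ + Δv₂ = 4.255 + 3.367 = 7.622 km/s.

Δv = 7.62 km/s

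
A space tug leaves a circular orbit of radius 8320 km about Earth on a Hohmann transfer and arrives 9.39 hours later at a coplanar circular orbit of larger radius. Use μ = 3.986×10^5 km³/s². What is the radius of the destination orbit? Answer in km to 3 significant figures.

r₂ = 63400 km

Transfer time t = 9.39 hours = 33804 s, and t = π√(a_t³/μ).
So a_t = (μ t²/π²)^(1/3) = (3.986×10^5 × (33804)² / π²)^(1/3) = 35869 km.
Since a_t = (r₁ + r₂)/2, r₂ = 2a_t − r₁ = 2×35869 − 8320 = 63418 km.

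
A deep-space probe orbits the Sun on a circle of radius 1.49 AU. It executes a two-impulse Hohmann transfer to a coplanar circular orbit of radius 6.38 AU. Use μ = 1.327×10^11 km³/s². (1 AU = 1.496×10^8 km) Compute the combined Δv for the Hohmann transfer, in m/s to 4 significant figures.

In km: r₁ = 1.49 × 1.496×10^8 = 2.22904×10^8 km; r₂ = 6.38 × 1.496×10^8 = 9.54448×10^8 km.
Semi-major axis of the transfer orbit: a_t = (2.22904×10^8 + 9.54448×10^8)/2 = 5.88676×10^8 km.
At r₁ the circular-orbit speed is v₁ = √(μ/r₁) = 24.3993 km/s.
Transfer-orbit speed at r₁ (vis-viva): v_p = √[μ(2/r₁ − 1/a_t)] = 31.0681 km/s.
First burn Δv₁ = |v_p − v₁| = 6.6688 km/s.
At r₂, v₂ = √(μ/r₂) = 11.7912 km/s.
Transfer-orbit speed at r₂: v_a = √[μ(2/r₂ − 1/a_t)] = 7.25571 km/s.
Second burn Δv₂ = |v₂ − v_a| = 4.5355 km/s.
Δv = Δv₁ + Δv₂ = 6.6688 + 4.5355 = 11.20 km/s.

Δv = 11200 m/s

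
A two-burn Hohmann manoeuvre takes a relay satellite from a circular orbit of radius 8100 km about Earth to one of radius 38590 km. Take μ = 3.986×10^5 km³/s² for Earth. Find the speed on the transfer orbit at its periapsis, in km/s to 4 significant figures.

Semi-major axis of the transfer orbit: a_t = (8100 + 38590)/2 = 23345 km.
The periapsis of the transfer ellipse is at r = 8100 km.
From the vis-viva equation, v = √[μ(2/r − 1/a_t)] = 9.019 km/s.

v = 9.019 km/s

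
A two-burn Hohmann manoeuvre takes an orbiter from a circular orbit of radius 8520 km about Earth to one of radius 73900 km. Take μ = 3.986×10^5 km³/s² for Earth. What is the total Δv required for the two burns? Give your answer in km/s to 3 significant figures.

Transfer-ellipse semi-major axis a_t = (r₁ + r₂)/2 = (8520 + 73900)/2 = 41210 km.
At r₁ the circular-orbit speed is v₁ = √(μ/r₁) = 6.8399 km/s.
Transfer-orbit speed at r₁ (vis-viva equation): v_p = √[μ(2/r₁ − 1/a_t)] = 9.1595 km/s.
First burn Δv₁ = |v_p − v₁| = 2.320 km/s.
Circular speed at r₂: v₂ = √(μ/r₂) = 2.322 km/s.
Transfer-orbit speed at r₂: v_a = √[μ(2/r₂ − 1/a_t)] = 1.056 km/s.
Second burn Δv₂ = |v₂ − v_a| = 1.266 km/s.
Δv = Δv₁ + Δv₂ = 2.320 + 1.266 = 3.586 km/s.

Δv = 3.59 km/s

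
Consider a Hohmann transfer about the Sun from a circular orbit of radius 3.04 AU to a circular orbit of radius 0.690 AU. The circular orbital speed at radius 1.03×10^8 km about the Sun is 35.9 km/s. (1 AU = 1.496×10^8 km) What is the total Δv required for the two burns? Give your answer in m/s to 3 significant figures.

Δv = 16600 m/s

From the circular-orbit relation v² = μ/r at r = 1.03×10^8 km: μ = v²r = (35.9)² × 1.03×10^8 = 1.32747×10^11 km³/s².
In km: r₁ = 3.04 × 1.496×10^8 = 4.54784×10^8 km; r₂ = 0.690 × 1.496×10^8 = 1.03224×10^8 km.
Semi-major axis of the transfer orbit: a_t = (4.54784×10^8 + 1.03224×10^8)/2 = 2.79004×10^8 km.
Circular speed at r₁: v₁ = √(μ/r₁) = √(1.32747×10^11/4.54784×10^8) = 17.085 km/s.
On the transfer ellipse at r₁, vis-viva equation gives v_a = √[μ(2/r₁ − 1/a_t)] = 10.392 km/s.
First burn Δv₁ = |v_a − v₁| = 6.693 km/s.
At r₂, v₂ = √(μ/r₂) = 35.861 km/s.
Transfer-orbit speed at r₂: v_p = √[μ(2/r₂ − 1/a_t)] = 45.785 km/s.
Second burn Δv₂ = |v₂ − v_p| = 9.924 km/s.
Δv = Δv₁ + Δv₂ = 6.693 + 9.924 = 16.62 km/s.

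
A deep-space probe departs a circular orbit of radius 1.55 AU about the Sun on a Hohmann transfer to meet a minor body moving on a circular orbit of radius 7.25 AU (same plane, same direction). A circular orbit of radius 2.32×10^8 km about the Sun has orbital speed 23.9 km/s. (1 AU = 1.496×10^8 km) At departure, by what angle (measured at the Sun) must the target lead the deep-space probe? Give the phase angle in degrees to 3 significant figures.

From the circular-orbit relation v² = μ/r at r = 2.32×10^8 km: μ = v²r = (23.9)² × 2.32×10^8 = 1.32521×10^11 km³/s².
In km: r₁ = 1.55 × 1.496×10^8 = 2.3188×10^8 km; r₂ = 7.25 × 1.496×10^8 = 1.0846×10^9 km.
Semi-major axis of the transfer orbit: a_t = (2.3188×10^8 + 1.0846×10^9)/2 = 6.5824×10^8 km.
Transfer time t = π√(a_t³/μ) = 1.45742×10^8 s.
The target's mean motion on its circular orbit is ω₂ = √(μ/r₂³) = 1.01915×10^-8 rad/s.
Angle swept by the target during transfer: ω₂·t = 1.4853 rad = 85.10°.
Arrival is 180° from departure on the ellipse, so φ = 180° − 85.10° = 94.9°.

φ = 94.9°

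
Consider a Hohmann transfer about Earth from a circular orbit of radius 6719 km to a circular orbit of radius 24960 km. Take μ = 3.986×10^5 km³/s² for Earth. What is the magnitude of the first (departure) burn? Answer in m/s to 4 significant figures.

Transfer-ellipse semi-major axis a_t = (r₁ + r₂)/2 = (6719 + 24960)/2 = 15839.5 km.
On the circular orbit at r = 6719 km, v_c = √(μ/r) = 7.70223 km/s.
Vis-viva on the transfer ellipse at r = 6719 km gives v_t = √[μ(2/r − 1/a_t)] = 9.66870 km/s.
Δv₁ = |v_t − v_c| = |9.66870 − 7.70223| = 1.966 km/s.

Δv₁ = 1966 m/s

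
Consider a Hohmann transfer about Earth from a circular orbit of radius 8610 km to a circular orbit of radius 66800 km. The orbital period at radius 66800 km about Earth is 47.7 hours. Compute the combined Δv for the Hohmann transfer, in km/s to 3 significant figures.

Δv = 3.53 km/s

From Kepler's third law T² = 4π²r³/μ at r = 66800 km, T = 47.7 hours = 47.7 × 3600 s = 1.7172×10^5 s: μ = 4π²r³/T² = 3.99068×10^5 km³/s².
Semi-major axis of the transfer orbit: a_t = (8610 + 66800)/2 = 37705 km.
At r₁ the circular-orbit speed is v₁ = √(μ/r₁) = 6.808 km/s.
On the transfer ellipse at r₁, v² = μ(2/r − 1/a) gives v_p = √[μ(2/r₁ − 1/a_t)] = 9.062 km/s.
First burn Δv₁ = |v_p − v₁| = 2.254 km/s.
Circular speed at r₂: v₂ = √(μ/r₂) = 2.444 km/s.
Transfer-orbit speed at r₂: v_a = √[μ(2/r₂ − 1/a_t)] = 1.168 km/s.
Second burn Δv₂ = |v₂ − v_a| = 1.276 km/s.
Total Δv = Δv₁ + Δv₂ = 3.530 km/s.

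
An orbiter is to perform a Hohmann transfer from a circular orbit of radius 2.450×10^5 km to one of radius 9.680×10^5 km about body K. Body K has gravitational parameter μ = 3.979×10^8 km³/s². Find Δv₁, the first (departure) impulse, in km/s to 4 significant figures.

Transfer-ellipse semi-major axis a_t = (r₁ + r₂)/2 = (2.450×10^5 + 9.680×10^5)/2 = 6.065×10^5 km.
Circular speed at r = 2.450×10^5 km: v_c = √(μ/r) = 40.30 km/s.
Transfer-orbit speed at the same r (vis-viva, a = a_t): v_t = √[μ(2/r − 1/a_t)] = 50.91 km/s.
Δv₁ = |v_t − v_c| = |50.91 − 40.30| = 10.61 km/s.

Δv₁ = 10.61 km/s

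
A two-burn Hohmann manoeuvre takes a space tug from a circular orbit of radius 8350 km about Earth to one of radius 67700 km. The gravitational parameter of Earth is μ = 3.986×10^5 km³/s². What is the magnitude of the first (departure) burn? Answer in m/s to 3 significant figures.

Transfer-ellipse semi-major axis a_t = (r₁ + r₂)/2 = (8350 + 67700)/2 = 38025 km.
On the circular orbit at r = 8350 km, v_c = √(μ/r) = 6.909 km/s.
Transfer-orbit speed at the same r (vis-viva, a = a_t): v_t = √[μ(2/r − 1/a_t)] = 9.219 km/s.
Δv₁ = |v_t − v_c| = |9.219 − 6.909| = 2.310 km/s.

Δv₁ = 2310 m/s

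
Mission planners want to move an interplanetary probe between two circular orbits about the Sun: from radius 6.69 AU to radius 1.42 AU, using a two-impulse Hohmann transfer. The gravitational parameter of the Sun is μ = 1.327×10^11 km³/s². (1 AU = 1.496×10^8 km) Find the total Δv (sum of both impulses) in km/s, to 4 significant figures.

In km: r₁ = 6.69 × 1.496×10^8 = 1.000824×10^9 km; r₂ = 1.42 × 1.496×10^8 = 2.12432×10^8 km.
Semi-major axis of the transfer orbit: a_t = (1.000824×10^9 + 2.12432×10^8)/2 = 6.06628×10^8 km.
At r₁ the circular-orbit speed is v₁ = √(μ/r₁) = 11.515 km/s.
Transfer-orbit speed at r₁ (v² = μ(2/r − 1/a)): v_a = √[μ(2/r₁ − 1/a_t)] = 6.8141 km/s.
First burn Δv₁ = |v_a − v₁| = 4.701 km/s.
At r₂, v₂ = √(μ/r₂) = 24.9934 km/s.
Transfer-orbit speed at r₂: v_p = √[μ(2/r₂ − 1/a_t)] = 32.1028 km/s.
Second burn Δv₂ = |v₂ − v_p| = 7.109 km/s.
Δv = Δv₁ + Δv₂ = 4.701 + 7.109 = 11.81 km/s.

Δv = 11.81 km/s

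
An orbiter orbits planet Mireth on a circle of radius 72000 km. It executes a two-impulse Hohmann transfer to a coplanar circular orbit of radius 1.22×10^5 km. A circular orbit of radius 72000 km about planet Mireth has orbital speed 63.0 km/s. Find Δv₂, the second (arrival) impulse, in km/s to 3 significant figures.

Δv₂ = 6.70 km/s

From the circular-orbit relation v² = μ/r at r = 72000 km: μ = v²r = (63.0)² × 72000 = 2.85768×10^8 km³/s².
Semi-major axis of the transfer orbit: a_t = (72000 + 1.220×10^5)/2 = 97000 km.
Circular speed at r = 1.220×10^5 km: v_c = √(μ/r) = 48.398 km/s.
Vis-viva on the transfer ellipse at r = 1.220×10^5 km gives v_t = √[μ(2/r − 1/a_t)] = 41.697 km/s.
Δv₂ = |v_t − v_c| = |41.697 − 48.398| = 6.701 km/s.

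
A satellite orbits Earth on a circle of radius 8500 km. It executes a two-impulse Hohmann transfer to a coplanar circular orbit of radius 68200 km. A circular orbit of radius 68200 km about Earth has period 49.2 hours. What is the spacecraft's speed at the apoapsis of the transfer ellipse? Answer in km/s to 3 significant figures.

v = 1.14 km/s

From Kepler's third law T² = 4π²r³/μ at r = 68200 km, T = 49.2 hours = 49.2 × 3600 s = 1.7712×10^5 s: μ = 4π²r³/T² = 3.99188×10^5 km³/s².
Transfer-ellipse semi-major axis a_t = (r₁ + r₂)/2 = (8500 + 68200)/2 = 38350 km.
The apoapsis of the transfer ellipse is at r = 68200 km.
Vis-viva: v = √[μ(2/r − 1/a_t)] = √[3.99188×10^5 × (2/68200 − 1/38350)] = 1.139 km/s.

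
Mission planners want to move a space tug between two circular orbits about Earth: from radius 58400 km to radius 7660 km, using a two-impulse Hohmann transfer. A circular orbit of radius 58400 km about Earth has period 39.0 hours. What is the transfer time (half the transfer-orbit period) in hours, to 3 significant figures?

From Kepler's third law T² = 4π²r³/μ at r = 58400 km, T = 39.0 hours = 39.0 × 3600 s = 1.404×10^5 s: μ = 4π²r³/T² = 3.98900×10^5 km³/s².
The Hohmann ellipse has a_t = (r₁ + r₂)/2 = 33030 km.
Transfer time t = π√(a_t³/μ) = π√((33030)³ / 3.98900×10^5) = 29860 s.
Converting: 29860 s ÷ 3600 s/hour = 8.29 hours.

t = 8.29 hours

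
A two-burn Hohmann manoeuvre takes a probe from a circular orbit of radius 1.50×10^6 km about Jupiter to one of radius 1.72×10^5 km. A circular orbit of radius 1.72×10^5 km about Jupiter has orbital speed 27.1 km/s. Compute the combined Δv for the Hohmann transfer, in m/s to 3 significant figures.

From the circular-orbit relation v² = μ/r at r = 1.72×10^5 km: μ = v²r = (27.1)² × 1.72×10^5 = 1.26319×10^8 km³/s².
Semi-major axis of the transfer orbit: a_t = (1.500×10^6 + 1.720×10^5)/2 = 8.360×10^5 km.
Circular speed at r₁: v₁ = √(μ/r₁) = √(1.26319×10^8/1.500×10^6) = 9.1767 km/s.
On the transfer ellipse at r₁, v² = μ(2/r − 1/a) gives v_a = √[μ(2/r₁ − 1/a_t)] = 4.1624 km/s.
First burn Δv₁ = |v_a − v₁| = 5.014 km/s.
At r₂, v₂ = √(μ/r₂) = 27.10 km/s.
Transfer-orbit speed at r₂: v_p = √[μ(2/r₂ − 1/a_t)] = 36.30 km/s.
Second burn Δv₂ = |v₂ − v_p| = 9.200 km/s.
Total Δv = Δv₁ + Δv₂ = 14.21 km/s.

Δv = 14200 m/s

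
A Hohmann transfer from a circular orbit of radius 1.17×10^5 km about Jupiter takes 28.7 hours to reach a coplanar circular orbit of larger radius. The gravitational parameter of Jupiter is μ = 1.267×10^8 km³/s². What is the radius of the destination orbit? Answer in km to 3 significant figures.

Transfer time t = 28.7 hours = 1.0332×10^5 s, and t = π√(a_t³/μ).
So a_t = (μ t²/π²)^(1/3) = (1.267×10^8 × (1.0332×10^5)² / π²)^(1/3) = 5.1556×10^5 km.
Since a_t = (r₁ + r₂)/2, r₂ = 2a_t − r₁ = 2×5.1556×10^5 − 1.170×10^5 = 9.1412×10^5 km.

r₂ = 9.14×10^5 km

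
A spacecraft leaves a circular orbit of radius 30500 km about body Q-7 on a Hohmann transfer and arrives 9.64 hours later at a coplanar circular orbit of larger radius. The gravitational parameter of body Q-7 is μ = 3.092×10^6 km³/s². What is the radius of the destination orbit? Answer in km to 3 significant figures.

Transfer time t = 9.64 hours = 34704 s, and t = π√(a_t³/μ).
So a_t = (μ t²/π²)^(1/3) = (3.092×10^6 × (34704)² / π²)^(1/3) = 72260 km.
Since a_t = (r₁ + r₂)/2, r₂ = 2a_t − r₁ = 2×72260 − 30500 = 1.1402×10^5 km.

r₂ = 1.14×10^5 km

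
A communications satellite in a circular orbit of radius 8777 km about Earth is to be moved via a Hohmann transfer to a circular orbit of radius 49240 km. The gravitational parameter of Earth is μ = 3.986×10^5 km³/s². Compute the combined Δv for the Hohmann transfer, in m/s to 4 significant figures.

Transfer-ellipse semi-major axis a_t = (r₁ + r₂)/2 = (8777 + 49240)/2 = 29008.5 km.
At r₁ the circular-orbit speed is v₁ = √(μ/r₁) = 6.739 km/s.
On the transfer ellipse at r₁, vis-viva gives v_p = √[μ(2/r₁ − 1/a_t)] = 8.780 km/s.
First burn Δv₁ = |v_p − v₁| = 2.041 km/s.
Circular speed at r₂: v₂ = √(μ/r₂) = 2.845 km/s.
Transfer-orbit speed at r₂: v_a = √[μ(2/r₂ − 1/a_t)] = 1.565 km/s.
Second burn Δv₂ = |v₂ − v_a| = 1.280 km/s.
Δv = Δv₁ + Δv₂ = 2.041 + 1.280 = 3.321 km/s.

Δv = 3321 m/s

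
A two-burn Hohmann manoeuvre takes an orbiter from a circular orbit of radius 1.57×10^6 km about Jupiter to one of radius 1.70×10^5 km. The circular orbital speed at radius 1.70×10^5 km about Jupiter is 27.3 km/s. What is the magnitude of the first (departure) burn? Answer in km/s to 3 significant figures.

From the circular-orbit relation v² = μ/r at r = 1.70×10^5 km: μ = v²r = (27.3)² × 1.70×10^5 = 1.26699×10^8 km³/s².
Semi-major axis of the transfer orbit: a_t = (1.570×10^6 + 1.700×10^5)/2 = 8.700×10^5 km.
Circular speed at r = 1.570×10^6 km: v_c = √(μ/r) = 8.983 km/s.
Transfer-orbit speed at the same r (vis-viva, a = a_t): v_t = √[μ(2/r − 1/a_t)] = 3.971 km/s.
Δv₁ = |v_t − v_c| = |3.971 − 8.983| = 5.012 km/s.

Δv₁ = 5.01 km/s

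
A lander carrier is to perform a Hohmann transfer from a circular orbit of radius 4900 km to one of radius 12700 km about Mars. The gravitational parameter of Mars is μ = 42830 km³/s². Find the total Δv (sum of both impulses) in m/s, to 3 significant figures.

Semi-major axis of the transfer orbit: a_t = (4900 + 12700)/2 = 8800 km.
At r₁ the circular-orbit speed is v₁ = √(μ/r₁) = 2.9565 km/s.
Transfer-orbit speed at r₁ (vis-viva): v_p = √[μ(2/r₁ − 1/a_t)] = 3.5517 km/s.
First burn Δv₁ = |v_p − v₁| = 0.5952 km/s.
Circular speed at r₂: v₂ = √(μ/r₂) = 1.8364 km/s.
Transfer-orbit speed at r₂: v_a = √[μ(2/r₂ − 1/a_t)] = 1.3703 km/s.
Second burn Δv₂ = |v₂ − v_a| = 0.4661 km/s.
Δv = Δv₁ + Δv₂ = 0.5952 + 0.4661 = 1.061 km/s.

Δv = 1060 m/s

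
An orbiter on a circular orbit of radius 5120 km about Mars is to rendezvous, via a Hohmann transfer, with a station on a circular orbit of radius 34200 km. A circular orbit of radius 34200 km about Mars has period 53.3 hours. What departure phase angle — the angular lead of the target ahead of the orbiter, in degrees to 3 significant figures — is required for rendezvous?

φ = 102°

From Kepler's third law T² = 4π²r³/μ at r = 34200 km, T = 53.3 hours = 53.3 × 3600 s = 1.9188×10^5 s: μ = 4π²r³/T² = 42892.2 km³/s².
Transfer-ellipse semi-major axis a_t = (r₁ + r₂)/2 = (5120 + 34200)/2 = 19660 km.
Transfer time t = π√(a_t³/μ) = 41815.4 s.
The target's mean motion on its circular orbit is ω₂ = √(μ/r₂³) = 3.27454×10^-5 rad/s.
Angle swept by the target during transfer: ω₂·t = 1.36926 rad = 78.45°.
Arrival is 180° from departure on the ellipse, so φ = 180° − 78.45° = 102°.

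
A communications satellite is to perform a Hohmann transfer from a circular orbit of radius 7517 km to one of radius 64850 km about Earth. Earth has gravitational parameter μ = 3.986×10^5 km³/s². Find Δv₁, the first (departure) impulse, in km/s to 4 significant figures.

The Hohmann ellipse has a_t = (r₁ + r₂)/2 = 36183.5 km.
Circular speed at r = 7517 km: v_c = √(μ/r) = 7.282 km/s.
Vis-viva on the transfer ellipse at r = 7517 km gives v_t = √[μ(2/r − 1/a_t)] = 9.749 km/s.
Δv₁ = |v_t − v_c| = |9.749 − 7.282| = 2.467 km/s.

Δv₁ = 2.467 km/s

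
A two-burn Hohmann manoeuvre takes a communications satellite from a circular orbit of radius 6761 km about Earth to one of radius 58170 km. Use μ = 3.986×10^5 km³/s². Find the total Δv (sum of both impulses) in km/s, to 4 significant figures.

Δv = 4.023 km/s

Semi-major axis of the transfer orbit: a_t = (6761 + 58170)/2 = 32465.5 km.
Circular speed at r₁: v₁ = √(μ/r₁) = √(3.986×10^5/6761) = 7.6783 km/s.
On the transfer ellipse at r₁, v² = μ(2/r − 1/a) gives v_p = √[μ(2/r₁ − 1/a_t)] = 10.278 km/s.
First burn Δv₁ = |v_p − v₁| = 2.600 km/s.
Circular speed at r₂: v₂ = √(μ/r₂) = 2.618 km/s.
Transfer-orbit speed at r₂: v_a = √[μ(2/r₂ − 1/a_t)] = 1.195 km/s.
Second burn Δv₂ = |v₂ − v_a| = 1.423 km/s.
Δv = Δv₁ + Δv₂ = 2.600 + 1.423 = 4.023 km/s.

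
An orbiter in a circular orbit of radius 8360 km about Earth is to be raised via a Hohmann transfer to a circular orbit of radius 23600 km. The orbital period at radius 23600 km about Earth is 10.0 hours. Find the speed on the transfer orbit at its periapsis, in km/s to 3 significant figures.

From Kepler's third law T² = 4π²r³/μ at r = 23600 km, T = 10.0 hours = 10.0 × 3600 s = 36000 s: μ = 4π²r³/T² = 4.00397×10^5 km³/s².
Transfer-ellipse semi-major axis a_t = (r₁ + r₂)/2 = (8360 + 23600)/2 = 15980 km.
At periapsis, r = 8360 km.
Applying v² = μ(2/r − 1/a_t): v = 8.410 km/s.

v = 8.41 km/s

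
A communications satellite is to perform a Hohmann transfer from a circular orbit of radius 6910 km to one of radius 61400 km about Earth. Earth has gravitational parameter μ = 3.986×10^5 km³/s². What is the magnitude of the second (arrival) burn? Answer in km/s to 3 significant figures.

Δv₂ = 1.40 km/s

Transfer-ellipse semi-major axis a_t = (r₁ + r₂)/2 = (6910 + 61400)/2 = 34155 km.
Circular speed at r = 61400 km: v_c = √(μ/r) = 2.548 km/s.
Transfer-orbit speed at the same r (vis-viva, a = a_t): v_t = √[μ(2/r − 1/a_t)] = 1.146 km/s.
Δv₂ = |v_t − v_c| = |1.146 − 2.548| = 1.402 km/s.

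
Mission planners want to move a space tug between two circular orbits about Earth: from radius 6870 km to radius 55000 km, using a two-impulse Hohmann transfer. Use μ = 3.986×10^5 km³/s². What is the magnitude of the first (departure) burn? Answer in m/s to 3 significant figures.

Δv₁ = 2540 m/s

Semi-major axis of the transfer orbit: a_t = (6870 + 55000)/2 = 30935 km.
Circular speed at r = 6870 km: v_c = √(μ/r) = 7.61711 km/s.
Vis-viva on the transfer ellipse at r = 6870 km gives v_t = √[μ(2/r − 1/a_t)] = 10.1566 km/s.
Δv₁ = |v_t − v_c| = |10.1566 − 7.61711| = 2.539 km/s.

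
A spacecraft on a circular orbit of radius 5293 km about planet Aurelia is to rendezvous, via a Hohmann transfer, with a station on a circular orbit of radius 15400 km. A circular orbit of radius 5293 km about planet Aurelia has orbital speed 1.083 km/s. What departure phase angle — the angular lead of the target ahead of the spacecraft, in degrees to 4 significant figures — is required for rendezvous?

From the circular-orbit relation v² = μ/r at r = 5293 km: μ = v²r = (1.083)² × 5293 = 6208.10 km³/s².
Semi-major axis of the transfer orbit: a_t = (5293 + 15400)/2 = 10346.5 km.
Transfer time t = π√(a_t³/μ) = 41960 s.
The target's mean motion on its circular orbit is ω₂ = √(μ/r₂³) = 4.123×10^-5 rad/s.
Angle swept by the target during transfer: ω₂·t = 1.730 rad = 99.12°.
The spacecraft traverses 180° on the transfer ellipse, so the target must lead by 180° − 99.12° = 80.88°.

φ = 80.88°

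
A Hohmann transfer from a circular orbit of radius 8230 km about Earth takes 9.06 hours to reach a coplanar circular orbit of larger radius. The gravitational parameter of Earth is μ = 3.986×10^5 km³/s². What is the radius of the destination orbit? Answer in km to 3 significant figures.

Transfer time t = 9.06 hours = 32616 s, and t = π√(a_t³/μ).
So a_t = (μ t²/π²)^(1/3) = (3.986×10^5 × (32616)² / π²)^(1/3) = 35024 km.
Since a_t = (r₁ + r₂)/2, r₂ = 2a_t − r₁ = 2×35024 − 8230 = 61818 km.

r₂ = 61800 km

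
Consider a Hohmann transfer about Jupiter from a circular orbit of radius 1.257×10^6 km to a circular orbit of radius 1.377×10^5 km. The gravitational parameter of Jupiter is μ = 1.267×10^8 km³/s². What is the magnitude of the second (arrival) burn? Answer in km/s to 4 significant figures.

Semi-major axis of the transfer orbit: a_t = (1.257×10^6 + 1.377×10^5)/2 = 6.9735×10^5 km.
Circular speed at r = 1.377×10^5 km: v_c = √(μ/r) = 30.333 km/s.
Vis-viva on the transfer ellipse at r = 1.377×10^5 km gives v_t = √[μ(2/r − 1/a_t)] = 40.725 km/s.
Δv₂ = |v_t − v_c| = |40.725 − 30.333| = 10.39 km/s.

Δv₂ = 10.39 km/s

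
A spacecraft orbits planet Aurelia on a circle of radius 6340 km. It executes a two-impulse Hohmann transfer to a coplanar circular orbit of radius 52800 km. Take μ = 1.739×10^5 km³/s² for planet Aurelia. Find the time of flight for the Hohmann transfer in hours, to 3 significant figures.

t = 10.6 hours

The Hohmann ellipse has a_t = (r₁ + r₂)/2 = 29570 km.
By Kepler's third law the transfer-orbit period is T = 2π√(a_t³/μ), so t = T/2 = 38310 s.
Converting: 38310 s ÷ 3600 s/hour = 10.6 hours.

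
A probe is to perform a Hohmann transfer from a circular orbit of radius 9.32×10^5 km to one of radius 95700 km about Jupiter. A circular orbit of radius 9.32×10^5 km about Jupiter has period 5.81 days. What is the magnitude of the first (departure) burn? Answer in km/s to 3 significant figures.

Δv₁ = 6.63 km/s

From Kepler's third law T² = 4π²r³/μ at r = 9.32×10^5 km, T = 5.81 days = 5.81 × 86400 s = 5.01984×10^5 s: μ = 4π²r³/T² = 1.26832×10^8 km³/s².
The Hohmann ellipse has a_t = (r₁ + r₂)/2 = 5.1385×10^5 km.
Circular speed at r = 9.320×10^5 km: v_c = √(μ/r) = 11.6656 km/s.
Transfer-orbit speed at the same r (vis-viva, a = a_t): v_t = √[μ(2/r − 1/a_t)] = 5.03435 km/s.
Δv₁ = |v_t − v_c| = |5.03435 − 11.6656| = 6.631 km/s.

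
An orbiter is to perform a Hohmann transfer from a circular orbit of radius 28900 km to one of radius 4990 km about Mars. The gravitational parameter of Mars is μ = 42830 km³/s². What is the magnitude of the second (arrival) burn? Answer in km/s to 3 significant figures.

Δv₂ = 0.896 km/s

Semi-major axis of the transfer orbit: a_t = (28900 + 4990)/2 = 16945 km.
On the circular orbit at r = 4990 km, v_c = √(μ/r) = 2.9297 km/s.
Transfer-orbit speed at the same r (vis-viva, a = a_t): v_t = √[μ(2/r − 1/a_t)] = 3.8261 km/s.
Δv₂ = |v_t − v_c| = |3.8261 − 2.9297| = 0.8964 km/s.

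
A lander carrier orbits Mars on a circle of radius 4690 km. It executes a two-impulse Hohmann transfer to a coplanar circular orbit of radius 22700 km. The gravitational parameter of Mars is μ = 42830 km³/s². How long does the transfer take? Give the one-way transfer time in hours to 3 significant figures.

The Hohmann ellipse has a_t = (r₁ + r₂)/2 = 13695 km.
Half the transfer-orbit period gives t = π√(a_t³/μ) = 24330 s.
Converting: 24330 s ÷ 3600 s/hour = 6.76 hours.

t = 6.76 hours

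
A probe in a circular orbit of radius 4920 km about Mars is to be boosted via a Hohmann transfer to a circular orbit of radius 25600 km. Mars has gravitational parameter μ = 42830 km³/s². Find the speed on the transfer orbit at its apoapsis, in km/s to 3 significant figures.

v = 0.734 km/s

Semi-major axis of the transfer orbit: a_t = (4920 + 25600)/2 = 15260 km.
At apoapsis, r = 25600 km.
Applying v² = μ(2/r − 1/a_t): v = 0.7344 km/s.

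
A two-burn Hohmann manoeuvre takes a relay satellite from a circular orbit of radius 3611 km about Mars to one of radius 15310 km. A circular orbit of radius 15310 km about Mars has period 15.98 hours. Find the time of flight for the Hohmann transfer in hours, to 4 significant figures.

t = 3.881 hours

From Kepler's third law T² = 4π²r³/μ at r = 15310 km, T = 15.98 hours = 15.98 × 3600 s = 57528 s: μ = 4π²r³/T² = 42808.2 km³/s².
The Hohmann ellipse has a_t = (r₁ + r₂)/2 = 9460.5 km.
By Kepler's third law the transfer-orbit period is T = 2π√(a_t³/μ), so t = T/2 = 13970 s.
Converting: 13970 s ÷ 3600 s/hour = 3.881 hours.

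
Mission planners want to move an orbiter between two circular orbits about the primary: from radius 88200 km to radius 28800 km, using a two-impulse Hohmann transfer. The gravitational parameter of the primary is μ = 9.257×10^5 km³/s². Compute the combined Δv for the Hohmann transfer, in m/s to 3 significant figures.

Semi-major axis of the transfer orbit: a_t = (88200 + 28800)/2 = 58500 km.
Circular speed at r₁: v₁ = √(μ/r₁) = √(9.257×10^5/88200) = 3.2397 km/s.
On the transfer ellipse at r₁, vis-viva equation gives v_a = √[μ(2/r₁ − 1/a_t)] = 2.2731 km/s.
First burn Δv₁ = |v_a − v₁| = 0.9666 km/s.
Circular speed at r₂: v₂ = √(μ/r₂) = 5.669 km/s.
Transfer-orbit speed at r₂: v_p = √[μ(2/r₂ − 1/a_t)] = 6.961 km/s.
Second burn Δv₂ = |v₂ − v_p| = 1.292 km/s.
Total Δv = Δv₁ + Δv₂ = 2.259 km/s.

Δv = 2260 m/s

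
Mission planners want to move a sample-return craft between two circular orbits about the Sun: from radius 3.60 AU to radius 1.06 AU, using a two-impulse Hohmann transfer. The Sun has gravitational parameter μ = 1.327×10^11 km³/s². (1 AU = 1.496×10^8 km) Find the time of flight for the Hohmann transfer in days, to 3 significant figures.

In km: r₁ = 3.60 × 1.496×10^8 = 5.3856×10^8 km; r₂ = 1.06 × 1.496×10^8 = 1.58576×10^8 km.
Transfer-ellipse semi-major axis a_t = (r₁ + r₂)/2 = (5.3856×10^8 + 1.58576×10^8)/2 = 3.48568×10^8 km.
By Kepler's third law the transfer-orbit period is T = 2π√(a_t³/μ), so t = T/2 = 5.612×10^7 s.
Converting: 5.612×10^7 s ÷ 86400 s/day = 650 days.

t = 650 days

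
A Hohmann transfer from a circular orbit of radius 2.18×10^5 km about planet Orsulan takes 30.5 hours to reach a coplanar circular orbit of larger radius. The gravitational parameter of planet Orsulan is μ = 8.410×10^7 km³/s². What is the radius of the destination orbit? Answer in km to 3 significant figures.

r₂ = 7.19×10^5 km

Transfer time t = 30.5 hours = 1.098×10^5 s, and t = π√(a_t³/μ).
So a_t = (μ t²/π²)^(1/3) = (8.410×10^7 × (1.098×10^5)² / π²)^(1/3) = 4.6835×10^5 km.
Since a_t = (r₁ + r₂)/2, r₂ = 2a_t − r₁ = 2×4.6835×10^5 − 2.180×10^5 = 7.187×10^5 km.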